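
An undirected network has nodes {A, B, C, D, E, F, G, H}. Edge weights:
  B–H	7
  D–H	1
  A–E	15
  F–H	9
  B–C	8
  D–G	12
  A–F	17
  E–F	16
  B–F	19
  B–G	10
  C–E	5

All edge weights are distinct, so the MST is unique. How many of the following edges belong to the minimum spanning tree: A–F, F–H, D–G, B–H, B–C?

3

Kruskal's algorithm — process edges by increasing weight (ties by edge label):
D–H (1): add — endpoints in different components.
C–E (5): add — endpoints in different components.
B–H (7): add — endpoints in different components.
B–C (8): add — endpoints in different components.
F–H (9): add — endpoints in different components.
B–G (10): add — endpoints in different components.
D–G (12): skip — D and G already connected.
A–E (15): add — endpoints in different components.
MST edge set: {D–H, C–E, B–H, B–C, F–H, B–G, A–E}.
Of the listed edges, {F–H, B–H, B–C} are in the MST → 3.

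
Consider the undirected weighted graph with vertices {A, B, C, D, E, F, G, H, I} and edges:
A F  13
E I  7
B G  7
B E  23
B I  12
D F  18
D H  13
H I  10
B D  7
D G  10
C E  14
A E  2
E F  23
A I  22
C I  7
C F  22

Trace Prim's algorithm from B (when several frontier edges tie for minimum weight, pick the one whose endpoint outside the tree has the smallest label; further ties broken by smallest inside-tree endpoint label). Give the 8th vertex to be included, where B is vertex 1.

H

Prim, starting at B.
Step 1: cheapest edge leaving the tree is B D (7); add D.
Step 2: cheapest edge leaving the tree is B G (7); add G.
Step 3: cheapest edge leaving the tree is B I (12); add I.
Step 4: cheapest edge leaving the tree is C I (7); add C.
Step 5: cheapest edge leaving the tree is E I (7); add E.
Step 6: cheapest edge leaving the tree is A E (2); add A.
Step 7: cheapest edge leaving the tree is H I (10); add H.
Step 8: cheapest edge leaving the tree is A F (13); add F.
Vertex order: B, D, G, I, C, E, A, H, F. The 8th vertex is H.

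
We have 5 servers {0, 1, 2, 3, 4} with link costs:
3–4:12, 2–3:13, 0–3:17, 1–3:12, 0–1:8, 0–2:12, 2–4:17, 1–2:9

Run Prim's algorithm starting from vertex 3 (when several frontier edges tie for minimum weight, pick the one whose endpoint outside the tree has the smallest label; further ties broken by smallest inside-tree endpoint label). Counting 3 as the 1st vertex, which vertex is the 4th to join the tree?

2

Prim's algorithm from 3:
Step 1: frontier [1–3 12, 3–4 12, 2–3 13, 0–3 17] → take 1–3 (12); add 1.
Step 2: frontier [0–1 8, 1–2 9, 3–4 12, 2–3 13, 0–3 17] → take 0–1 (8); add 0.
Step 3: frontier [0–2 12, 1–2 9, 3–4 12, 2–3 13] → take 1–2 (9); add 2.
Step 4: frontier [2–4 17, 3–4 12] → take 3–4 (12); add 4.
Vertex order: 3, 1, 0, 2, 4. The 4th vertex is 2.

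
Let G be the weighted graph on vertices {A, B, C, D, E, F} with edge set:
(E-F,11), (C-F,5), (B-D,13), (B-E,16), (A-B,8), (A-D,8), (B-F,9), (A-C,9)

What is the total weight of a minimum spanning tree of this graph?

41

Grow the tree from A using Prim:
Step 1: cheapest edge leaving the tree is A-B (8); add B.
Step 2: cheapest edge leaving the tree is A-D (8); add D.
Step 3: cheapest edge leaving the tree is A-C (9); add C.
Step 4: cheapest edge leaving the tree is C-F (5); add F.
Step 5: cheapest edge leaving the tree is E-F (11); add E.
MST edges: A-B, A-D, A-C, C-F, E-F; total weight 8+8+9+5+11 = 41.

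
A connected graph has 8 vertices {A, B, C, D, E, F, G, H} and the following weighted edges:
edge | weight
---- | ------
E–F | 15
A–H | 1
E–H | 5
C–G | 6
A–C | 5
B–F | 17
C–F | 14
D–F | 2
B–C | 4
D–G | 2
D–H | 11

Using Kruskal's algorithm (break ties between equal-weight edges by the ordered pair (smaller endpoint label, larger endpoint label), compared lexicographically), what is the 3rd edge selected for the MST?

Sort edges by weight, then run Kruskal:
A–H (1): add — endpoints in different components.
D–F (2): add — endpoints in different components.
D–G (2): add — endpoints in different components.
B–C (4): add — endpoints in different components.
A–C (5): add — endpoints in different components.
E–H (5): add — endpoints in different components.
C–G (6): add — endpoints in different components.
The 3rd edge added is D–G.

D-G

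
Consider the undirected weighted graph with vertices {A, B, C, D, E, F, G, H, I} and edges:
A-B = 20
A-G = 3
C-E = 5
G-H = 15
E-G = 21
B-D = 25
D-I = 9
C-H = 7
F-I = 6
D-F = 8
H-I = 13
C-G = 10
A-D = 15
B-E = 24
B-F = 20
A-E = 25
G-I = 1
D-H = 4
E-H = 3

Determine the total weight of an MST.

Sort edges by weight, then run Kruskal:
G-I (1): add — endpoints in different components.
A-G (3): add — endpoints in different components.
E-H (3): add — endpoints in different components.
D-H (4): add — endpoints in different components.
C-E (5): add — endpoints in different components.
F-I (6): add — endpoints in different components.
C-H (7): skip — C and H already connected.
D-F (8): add — endpoints in different components.
D-I (9): skip — D and I already connected.
C-G (10): skip — C and G already connected.
H-I (13): skip — H and I already connected.
A-D (15): skip — A and D already connected.
G-H (15): skip — G and H already connected.
A-B (20): add — endpoints in different components.
MST edges: G-I, A-G, E-H, D-H, C-E, F-I, D-F, A-B; total weight 1+3+3+4+5+6+8+20 = 50.

50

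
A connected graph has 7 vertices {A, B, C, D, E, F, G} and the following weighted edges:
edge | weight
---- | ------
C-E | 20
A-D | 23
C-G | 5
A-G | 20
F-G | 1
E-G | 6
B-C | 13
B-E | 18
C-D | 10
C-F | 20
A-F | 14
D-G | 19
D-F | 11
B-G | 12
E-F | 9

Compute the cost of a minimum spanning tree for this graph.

Prim's algorithm from E:
Step 1: cheapest edge leaving the tree is E-G (6); add G.
Step 2: cheapest edge leaving the tree is F-G (1); add F.
Step 3: cheapest edge leaving the tree is C-G (5); add C.
Step 4: cheapest edge leaving the tree is C-D (10); add D.
Step 5: cheapest edge leaving the tree is B-G (12); add B.
Step 6: cheapest edge leaving the tree is A-F (14); add A.
MST edges: E-G, F-G, C-G, C-D, B-G, A-F; total weight 6+1+5+10+12+14 = 48.

48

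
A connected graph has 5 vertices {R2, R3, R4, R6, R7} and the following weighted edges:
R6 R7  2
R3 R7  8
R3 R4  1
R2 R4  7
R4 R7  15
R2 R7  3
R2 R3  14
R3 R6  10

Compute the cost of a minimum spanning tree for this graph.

13

Kruskal: consider edges lightest-first.
R3 R4 (1): add — endpoints in different components.
R6 R7 (2): add — endpoints in different components.
R2 R7 (3): add — endpoints in different components.
R2 R4 (7): add — endpoints in different components.
MST edges: R3 R4, R6 R7, R2 R7, R2 R4; total weight 1+2+3+7 = 13.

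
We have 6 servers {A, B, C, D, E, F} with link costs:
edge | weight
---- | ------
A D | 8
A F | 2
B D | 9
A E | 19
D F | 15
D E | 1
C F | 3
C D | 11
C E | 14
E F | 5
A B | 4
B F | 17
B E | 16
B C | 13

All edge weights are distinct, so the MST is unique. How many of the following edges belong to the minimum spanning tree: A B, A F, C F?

3

Kruskal's algorithm — process edges by increasing weight (ties by edge label):
D E (1): add. Components now {A} {B} {C} {D,E} {F}
A F (2): add. Components now {A,F} {B} {C} {D,E}
C F (3): add. Components now {A,C,F} {B} {D,E}
A B (4): add. Components now {A,B,C,F} {D,E}
E F (5): add. Components now {A,B,C,D,E,F}
MST edge set: {D E, A F, C F, A B, E F}.
Of the listed edges, {A B, A F, C F} are in the MST → 3.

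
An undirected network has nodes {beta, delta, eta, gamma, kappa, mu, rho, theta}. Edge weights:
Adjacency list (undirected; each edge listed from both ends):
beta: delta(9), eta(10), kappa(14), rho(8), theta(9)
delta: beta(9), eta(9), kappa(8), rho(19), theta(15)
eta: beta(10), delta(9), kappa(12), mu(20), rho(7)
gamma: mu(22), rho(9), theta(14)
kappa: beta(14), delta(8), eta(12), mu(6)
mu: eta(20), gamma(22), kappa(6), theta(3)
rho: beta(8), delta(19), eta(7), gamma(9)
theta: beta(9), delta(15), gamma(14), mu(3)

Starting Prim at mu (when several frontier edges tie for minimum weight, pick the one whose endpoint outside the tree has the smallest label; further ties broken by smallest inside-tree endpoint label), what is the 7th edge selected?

Prim's algorithm from mu:
Step 1: cheapest edge leaving the tree is mu—theta (3); add theta.
Step 2: cheapest edge leaving the tree is kappa—mu (6); add kappa.
Step 3: cheapest edge leaving the tree is delta—kappa (8); add delta.
Step 4: cheapest edge leaving the tree is beta—delta (9); add beta.
Step 5: cheapest edge leaving the tree is beta—rho (8); add rho.
Step 6: cheapest edge leaving the tree is eta—rho (7); add eta.
Step 7: cheapest edge leaving the tree is gamma—rho (9); add gamma.
The 7th edge added is gamma—rho.

gamma-rho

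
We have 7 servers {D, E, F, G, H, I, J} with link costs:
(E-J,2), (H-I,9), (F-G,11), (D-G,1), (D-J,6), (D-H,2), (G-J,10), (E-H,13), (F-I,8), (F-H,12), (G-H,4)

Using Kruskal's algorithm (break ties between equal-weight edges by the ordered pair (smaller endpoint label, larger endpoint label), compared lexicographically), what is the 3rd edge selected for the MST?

E-J

Sort edges by weight, then run Kruskal:
D-G (1): add. Components now {D,G} {E} {F} {H} {I} {J}
D-H (2): add. Components now {D,G,H} {E} {F} {I} {J}
E-J (2): add. Components now {D,G,H} {E,J} {F} {I}
G-H (4): skip — G and H already connected.
D-J (6): add. Components now {D,E,G,H,J} {F} {I}
F-I (8): add. Components now {D,E,G,H,J} {F,I}
H-I (9): add. Components now {D,E,F,G,H,I,J}
The 3rd edge added is E-J.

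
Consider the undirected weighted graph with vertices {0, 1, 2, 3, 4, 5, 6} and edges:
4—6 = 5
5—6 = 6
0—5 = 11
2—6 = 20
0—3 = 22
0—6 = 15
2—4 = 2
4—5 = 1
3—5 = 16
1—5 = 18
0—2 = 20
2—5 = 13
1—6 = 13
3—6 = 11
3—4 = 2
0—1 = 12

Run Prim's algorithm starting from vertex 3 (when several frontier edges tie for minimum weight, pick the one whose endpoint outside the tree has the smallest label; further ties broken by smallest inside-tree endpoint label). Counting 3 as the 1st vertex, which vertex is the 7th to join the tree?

Grow the tree from 3 using Prim:
Step 1: cheapest edge leaving the tree is 3—4 (2); add 4.
Step 2: cheapest edge leaving the tree is 4—5 (1); add 5.
Step 3: cheapest edge leaving the tree is 2—4 (2); add 2.
Step 4: cheapest edge leaving the tree is 4—6 (5); add 6.
Step 5: cheapest edge leaving the tree is 0—5 (11); add 0.
Step 6: cheapest edge leaving the tree is 0—1 (12); add 1.
Vertex order: 3, 4, 5, 2, 6, 0, 1. The 7th vertex is 1.

1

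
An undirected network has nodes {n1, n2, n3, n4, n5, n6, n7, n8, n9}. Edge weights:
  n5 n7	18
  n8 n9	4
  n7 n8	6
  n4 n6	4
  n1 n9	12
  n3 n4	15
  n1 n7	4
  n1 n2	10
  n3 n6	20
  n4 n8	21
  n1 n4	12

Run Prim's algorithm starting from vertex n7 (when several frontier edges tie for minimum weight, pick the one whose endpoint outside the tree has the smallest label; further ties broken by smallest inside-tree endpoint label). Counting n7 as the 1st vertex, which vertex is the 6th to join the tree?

Prim, starting at n7.
Step 1: cheapest edge leaving the tree is n1 n7 (4); add n1.
Step 2: cheapest edge leaving the tree is n7 n8 (6); add n8.
Step 3: cheapest edge leaving the tree is n8 n9 (4); add n9.
Step 4: cheapest edge leaving the tree is n1 n2 (10); add n2.
Step 5: cheapest edge leaving the tree is n1 n4 (12); add n4.
Step 6: cheapest edge leaving the tree is n4 n6 (4); add n6.
Step 7: cheapest edge leaving the tree is n3 n4 (15); add n3.
Step 8: cheapest edge leaving the tree is n5 n7 (18); add n5.
Vertex order: n7, n1, n8, n9, n2, n4, n6, n3, n5. The 6th vertex is n4.

n4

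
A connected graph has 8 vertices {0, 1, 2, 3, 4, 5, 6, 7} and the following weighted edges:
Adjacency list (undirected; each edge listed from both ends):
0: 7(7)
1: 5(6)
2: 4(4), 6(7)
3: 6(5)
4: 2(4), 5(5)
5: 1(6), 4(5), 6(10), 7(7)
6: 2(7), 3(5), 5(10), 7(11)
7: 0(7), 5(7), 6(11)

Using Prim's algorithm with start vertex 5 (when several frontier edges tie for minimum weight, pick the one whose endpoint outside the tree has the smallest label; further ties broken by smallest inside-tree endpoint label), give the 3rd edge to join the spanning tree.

1-5

Prim's algorithm from 5:
Step 1: cheapest edge leaving the tree is 4-5 (5); add 4.
Step 2: cheapest edge leaving the tree is 2-4 (4); add 2.
Step 3: cheapest edge leaving the tree is 1-5 (6); add 1.
Step 4: cheapest edge leaving the tree is 2-6 (7); add 6.
Step 5: cheapest edge leaving the tree is 3-6 (5); add 3.
Step 6: cheapest edge leaving the tree is 5-7 (7); add 7.
Step 7: cheapest edge leaving the tree is 0-7 (7); add 0.
The 3rd edge added is 1-5.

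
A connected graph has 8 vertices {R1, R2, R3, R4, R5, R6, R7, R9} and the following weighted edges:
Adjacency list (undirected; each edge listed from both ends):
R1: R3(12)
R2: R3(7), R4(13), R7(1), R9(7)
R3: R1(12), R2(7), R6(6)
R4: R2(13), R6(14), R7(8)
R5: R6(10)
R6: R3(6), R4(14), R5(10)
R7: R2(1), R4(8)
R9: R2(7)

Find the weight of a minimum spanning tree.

51

Grow the tree from R3 using Prim:
Step 1: frontier [R3—R6 6, R2—R3 7, R1—R3 12] → take R3—R6 (6); add R6.
Step 2: frontier [R2—R3 7, R1—R3 12, R5—R6 10, R4—R6 14] → take R2—R3 (7); add R2.
Step 3: frontier [R2—R7 1, R2—R9 7, R2—R4 13, R1—R3 12, R5—R6 10, R4—R6 14] → take R2—R7 (1); add R7.
Step 4: frontier [R2—R9 7, R2—R4 13, R1—R3 12, R5—R6 10, R4—R6 14, R4—R7 8] → take R2—R9 (7); add R9.
Step 5: frontier [R2—R4 13, R1—R3 12, R5—R6 10, R4—R6 14, R4—R7 8] → take R4—R7 (8); add R4.
Step 6: frontier [R1—R3 12, R5—R6 10] → take R5—R6 (10); add R5.
Step 7: frontier [R1—R3 12] → take R1—R3 (12); add R1.
MST edges: R3—R6, R2—R3, R2—R7, R2—R9, R4—R7, R5—R6, R1—R3; total weight 6+7+1+7+8+10+12 = 51.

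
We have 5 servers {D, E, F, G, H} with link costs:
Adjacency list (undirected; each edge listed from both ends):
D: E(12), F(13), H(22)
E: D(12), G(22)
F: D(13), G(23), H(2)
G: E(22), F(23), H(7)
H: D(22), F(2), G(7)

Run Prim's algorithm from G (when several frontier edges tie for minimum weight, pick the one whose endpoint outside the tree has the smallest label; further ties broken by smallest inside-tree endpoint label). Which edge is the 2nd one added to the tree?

F-H

Grow the tree from G using Prim:
Step 1: frontier [G H 7, E G 22, F G 23] → take G H (7); add H.
Step 2: frontier [E G 22, F G 23, F H 2, D H 22] → take F H (2); add F.
Step 3: frontier [D F 13, E G 22, D H 22] → take D F (13); add D.
Step 4: frontier [D E 12, E G 22] → take D E (12); add E.
The 2nd edge added is F H.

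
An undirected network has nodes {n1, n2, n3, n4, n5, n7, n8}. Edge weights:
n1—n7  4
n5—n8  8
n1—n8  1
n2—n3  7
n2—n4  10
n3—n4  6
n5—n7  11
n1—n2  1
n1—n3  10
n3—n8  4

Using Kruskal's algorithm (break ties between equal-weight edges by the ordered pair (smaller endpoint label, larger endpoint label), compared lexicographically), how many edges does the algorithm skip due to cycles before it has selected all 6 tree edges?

Kruskal's algorithm — process edges by increasing weight (ties by edge label):
n1—n2 (1): add. Components now {n7} {n1,n2} {n5} {n4} {n8} {n3}
n1—n8 (1): add. Components now {n7} {n1,n2,n8} {n5} {n4} {n3}
n1—n7 (4): add. Components now {n1,n2,n7,n8} {n5} {n4} {n3}
n3—n8 (4): add. Components now {n1,n2,n3,n7,n8} {n5} {n4}
n3—n4 (6): add. Components now {n1,n2,n3,n4,n7,n8} {n5}
n2—n3 (7): skip — n2 and n3 already connected.
n5—n8 (8): add. Components now {n1,n2,n3,n4,n5,n7,n8}
Edges rejected before the tree was complete: 1.

1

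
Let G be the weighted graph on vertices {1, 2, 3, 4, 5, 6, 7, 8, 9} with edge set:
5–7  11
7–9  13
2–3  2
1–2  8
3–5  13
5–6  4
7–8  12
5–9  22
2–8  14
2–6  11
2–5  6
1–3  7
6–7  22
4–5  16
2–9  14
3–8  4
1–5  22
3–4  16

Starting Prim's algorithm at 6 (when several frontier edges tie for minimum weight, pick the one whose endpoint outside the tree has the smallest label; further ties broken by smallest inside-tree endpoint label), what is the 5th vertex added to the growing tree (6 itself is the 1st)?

8

Grow the tree from 6 using Prim:
Step 1: cheapest edge leaving the tree is 5–6 (4); add 5.
Step 2: cheapest edge leaving the tree is 2–5 (6); add 2.
Step 3: cheapest edge leaving the tree is 2–3 (2); add 3.
Step 4: cheapest edge leaving the tree is 3–8 (4); add 8.
Step 5: cheapest edge leaving the tree is 1–3 (7); add 1.
Step 6: cheapest edge leaving the tree is 5–7 (11); add 7.
Step 7: cheapest edge leaving the tree is 7–9 (13); add 9.
Step 8: cheapest edge leaving the tree is 3–4 (16); add 4.
Vertex order: 6, 5, 2, 3, 8, 1, 7, 9, 4. The 5th vertex is 8.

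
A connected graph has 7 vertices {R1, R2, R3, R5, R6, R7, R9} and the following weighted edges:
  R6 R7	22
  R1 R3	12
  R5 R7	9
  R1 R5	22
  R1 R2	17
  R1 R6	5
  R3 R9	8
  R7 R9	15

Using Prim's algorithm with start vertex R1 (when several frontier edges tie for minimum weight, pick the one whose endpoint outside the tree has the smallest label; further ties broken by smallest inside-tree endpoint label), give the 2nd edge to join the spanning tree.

Prim's algorithm from R1:
Step 1: frontier [R1 R6 5, R1 R3 12, R1 R2 17, R1 R5 22] → take R1 R6 (5); add R6.
Step 2: frontier [R1 R3 12, R1 R2 17, R1 R5 22, R6 R7 22] → take R1 R3 (12); add R3.
Step 3: frontier [R1 R2 17, R1 R5 22, R3 R9 8, R6 R7 22] → take R3 R9 (8); add R9.
Step 4: frontier [R1 R2 17, R1 R5 22, R6 R7 22, R7 R9 15] → take R7 R9 (15); add R7.
Step 5: frontier [R1 R2 17, R1 R5 22, R5 R7 9] → take R5 R7 (9); add R5.
Step 6: frontier [R1 R2 17] → take R1 R2 (17); add R2.
The 2nd edge added is R1 R3.

R1-R3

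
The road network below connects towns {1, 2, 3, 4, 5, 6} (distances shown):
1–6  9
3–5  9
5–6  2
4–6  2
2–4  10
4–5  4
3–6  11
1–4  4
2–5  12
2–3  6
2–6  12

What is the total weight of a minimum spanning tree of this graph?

23

Prim's algorithm from 3:
Step 1: frontier [2–3 6, 3–5 9, 3–6 11] → take 2–3 (6); add 2.
Step 2: frontier [2–4 10, 2–5 12, 2–6 12, 3–5 9, 3–6 11] → take 3–5 (9); add 5.
Step 3: frontier [2–4 10, 2–6 12, 3–6 11, 5–6 2, 4–5 4] → take 5–6 (2); add 6.
Step 4: frontier [2–4 10, 4–5 4, 4–6 2, 1–6 9] → take 4–6 (2); add 4.
Step 5: frontier [1–4 4, 1–6 9] → take 1–4 (4); add 1.
MST edges: 2–3, 3–5, 5–6, 4–6, 1–4; total weight 6+9+2+2+4 = 23.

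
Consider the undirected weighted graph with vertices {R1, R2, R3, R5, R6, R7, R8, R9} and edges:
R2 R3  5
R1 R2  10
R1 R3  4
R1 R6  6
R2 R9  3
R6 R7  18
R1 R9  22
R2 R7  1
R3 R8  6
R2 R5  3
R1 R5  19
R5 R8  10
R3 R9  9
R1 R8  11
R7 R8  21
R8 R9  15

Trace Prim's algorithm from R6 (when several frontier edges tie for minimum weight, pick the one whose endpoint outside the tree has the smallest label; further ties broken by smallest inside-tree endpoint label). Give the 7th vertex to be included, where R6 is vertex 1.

R9

Prim's algorithm from R6:
Step 1: cheapest edge leaving the tree is R1 R6 (6); add R1.
Step 2: cheapest edge leaving the tree is R1 R3 (4); add R3.
Step 3: cheapest edge leaving the tree is R2 R3 (5); add R2.
Step 4: cheapest edge leaving the tree is R2 R7 (1); add R7.
Step 5: cheapest edge leaving the tree is R2 R5 (3); add R5.
Step 6: cheapest edge leaving the tree is R2 R9 (3); add R9.
Step 7: cheapest edge leaving the tree is R3 R8 (6); add R8.
Vertex order: R6, R1, R3, R2, R7, R5, R9, R8. The 7th vertex is R9.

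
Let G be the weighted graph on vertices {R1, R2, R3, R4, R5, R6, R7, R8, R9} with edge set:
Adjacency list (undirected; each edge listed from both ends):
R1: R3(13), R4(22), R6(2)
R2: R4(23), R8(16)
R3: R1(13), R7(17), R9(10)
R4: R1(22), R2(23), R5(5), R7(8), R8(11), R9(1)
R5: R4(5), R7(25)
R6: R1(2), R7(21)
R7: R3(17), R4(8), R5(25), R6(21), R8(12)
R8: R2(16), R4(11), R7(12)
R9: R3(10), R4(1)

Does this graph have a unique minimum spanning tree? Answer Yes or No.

Yes

Kruskal: consider edges lightest-first.
R4-R9 (1): add — endpoints in different components.
R1-R6 (2): add — endpoints in different components.
R4-R5 (5): add — endpoints in different components.
R4-R7 (8): add — endpoints in different components.
R3-R9 (10): add — endpoints in different components.
R4-R8 (11): add — endpoints in different components.
R7-R8 (12): skip — R7 and R8 already connected.
R1-R3 (13): add — endpoints in different components.
R2-R8 (16): add — endpoints in different components.
Every non-tree edge has weight strictly greater than the heaviest edge on the tree path between its endpoints, so the MST is unique.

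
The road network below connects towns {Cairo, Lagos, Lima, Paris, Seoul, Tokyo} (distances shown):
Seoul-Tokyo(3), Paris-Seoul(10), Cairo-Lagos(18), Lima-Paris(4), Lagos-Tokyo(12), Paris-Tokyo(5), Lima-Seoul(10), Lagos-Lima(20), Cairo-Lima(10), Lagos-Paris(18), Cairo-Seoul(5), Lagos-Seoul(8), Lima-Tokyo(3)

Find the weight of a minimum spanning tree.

23

Prim's algorithm from Cairo:
Step 1: cheapest edge leaving the tree is Cairo-Seoul (5); add Seoul.
Step 2: cheapest edge leaving the tree is Seoul-Tokyo (3); add Tokyo.
Step 3: cheapest edge leaving the tree is Lima-Tokyo (3); add Lima.
Step 4: cheapest edge leaving the tree is Lima-Paris (4); add Paris.
Step 5: cheapest edge leaving the tree is Lagos-Seoul (8); add Lagos.
MST edges: Cairo-Seoul, Seoul-Tokyo, Lima-Tokyo, Lima-Paris, Lagos-Seoul; total weight 5+3+3+4+8 = 23.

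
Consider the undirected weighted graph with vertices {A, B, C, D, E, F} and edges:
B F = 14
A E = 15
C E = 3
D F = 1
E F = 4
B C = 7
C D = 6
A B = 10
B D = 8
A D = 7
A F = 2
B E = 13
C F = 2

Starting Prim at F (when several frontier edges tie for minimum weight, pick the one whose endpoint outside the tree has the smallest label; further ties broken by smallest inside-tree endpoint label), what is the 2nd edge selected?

Prim's algorithm from F:
Step 1: cheapest edge leaving the tree is D F (1); add D.
Step 2: cheapest edge leaving the tree is A F (2); add A.
Step 3: cheapest edge leaving the tree is C F (2); add C.
Step 4: cheapest edge leaving the tree is C E (3); add E.
Step 5: cheapest edge leaving the tree is B C (7); add B.
The 2nd edge added is A F.

A-F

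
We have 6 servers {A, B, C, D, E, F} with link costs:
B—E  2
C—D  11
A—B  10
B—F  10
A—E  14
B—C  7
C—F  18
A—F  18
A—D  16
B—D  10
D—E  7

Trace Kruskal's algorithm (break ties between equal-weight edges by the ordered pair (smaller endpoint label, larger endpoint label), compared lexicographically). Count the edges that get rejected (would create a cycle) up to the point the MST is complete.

1

Kruskal: consider edges lightest-first.
B—E (2): add. Components now {A} {B,E} {C} {D} {F}
B—C (7): add. Components now {A} {B,C,E} {D} {F}
D—E (7): add. Components now {A} {B,C,D,E} {F}
A—B (10): add. Components now {A,B,C,D,E} {F}
B—D (10): skip — B and D already connected.
B—F (10): add. Components now {A,B,C,D,E,F}
Edges rejected before the tree was complete: 1.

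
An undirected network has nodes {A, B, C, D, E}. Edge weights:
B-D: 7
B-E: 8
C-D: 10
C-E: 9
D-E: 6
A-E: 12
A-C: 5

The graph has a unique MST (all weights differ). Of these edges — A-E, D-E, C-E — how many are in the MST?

2

Sort edges by weight, then run Kruskal:
A-C (5): add. Components now {A,C} {B} {D} {E}
D-E (6): add. Components now {A,C} {B} {D,E}
B-D (7): add. Components now {A,C} {B,D,E}
B-E (8): skip — B and E already connected.
C-E (9): add. Components now {A,B,C,D,E}
MST edge set: {A-C, D-E, B-D, C-E}.
Of the listed edges, {D-E, C-E} are in the MST → 2.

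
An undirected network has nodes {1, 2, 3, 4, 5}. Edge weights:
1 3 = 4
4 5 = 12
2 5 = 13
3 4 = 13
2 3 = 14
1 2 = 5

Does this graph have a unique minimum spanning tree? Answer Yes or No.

No

Kruskal's algorithm — process edges by increasing weight (ties by edge label):
1 3 (4): add. Components now {1,3} {2} {4} {5}
1 2 (5): add. Components now {1,2,3} {4} {5}
4 5 (12): add. Components now {1,2,3} {4,5}
2 5 (13): add. Components now {1,2,3,4,5}
Non-tree edge 3 4 has weight 13, equal to the heaviest edge on its tree cycle — swapping gives another MST of the same weight. Not unique.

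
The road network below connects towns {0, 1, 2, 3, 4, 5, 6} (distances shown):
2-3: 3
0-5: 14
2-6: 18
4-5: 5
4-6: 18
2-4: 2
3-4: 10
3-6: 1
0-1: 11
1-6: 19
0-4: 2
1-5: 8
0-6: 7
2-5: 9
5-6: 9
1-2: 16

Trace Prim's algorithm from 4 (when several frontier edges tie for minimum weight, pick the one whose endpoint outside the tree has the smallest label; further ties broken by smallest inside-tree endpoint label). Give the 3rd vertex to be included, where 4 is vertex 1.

Prim's algorithm from 4:
Step 1: cheapest edge leaving the tree is 0-4 (2); add 0.
Step 2: cheapest edge leaving the tree is 2-4 (2); add 2.
Step 3: cheapest edge leaving the tree is 2-3 (3); add 3.
Step 4: cheapest edge leaving the tree is 3-6 (1); add 6.
Step 5: cheapest edge leaving the tree is 4-5 (5); add 5.
Step 6: cheapest edge leaving the tree is 1-5 (8); add 1.
Vertex order: 4, 0, 2, 3, 6, 5, 1. The 3rd vertex is 2.

2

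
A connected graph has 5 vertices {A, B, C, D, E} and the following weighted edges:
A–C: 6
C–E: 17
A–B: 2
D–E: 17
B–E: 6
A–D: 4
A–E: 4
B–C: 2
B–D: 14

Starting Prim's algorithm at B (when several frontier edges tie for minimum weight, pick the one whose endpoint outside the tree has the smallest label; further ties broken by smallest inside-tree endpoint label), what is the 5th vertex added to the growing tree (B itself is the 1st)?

Prim, starting at B.
Step 1: frontier [A–B 2, B–C 2, B–E 6, B–D 14] → take A–B (2); add A.
Step 2: frontier [A–D 4, A–E 4, A–C 6, B–C 2, B–E 6, B–D 14] → take B–C (2); add C.
Step 3: frontier [A–D 4, A–E 4, B–E 6, B–D 14, C–E 17] → take A–D (4); add D.
Step 4: frontier [A–E 4, B–E 6, C–E 17, D–E 17] → take A–E (4); add E.
Vertex order: B, A, C, D, E. The 5th vertex is E.

E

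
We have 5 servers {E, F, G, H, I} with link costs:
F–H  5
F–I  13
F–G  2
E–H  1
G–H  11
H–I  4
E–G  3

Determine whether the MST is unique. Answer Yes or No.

Yes

Sort edges by weight, then run Kruskal:
E–H (1): add. Components now {E,H} {F} {G} {I}
F–G (2): add. Components now {E,H} {F,G} {I}
E–G (3): add. Components now {E,F,G,H} {I}
H–I (4): add. Components now {E,F,G,H,I}
Every non-tree edge has weight strictly greater than the heaviest edge on the tree path between its endpoints, so the MST is unique.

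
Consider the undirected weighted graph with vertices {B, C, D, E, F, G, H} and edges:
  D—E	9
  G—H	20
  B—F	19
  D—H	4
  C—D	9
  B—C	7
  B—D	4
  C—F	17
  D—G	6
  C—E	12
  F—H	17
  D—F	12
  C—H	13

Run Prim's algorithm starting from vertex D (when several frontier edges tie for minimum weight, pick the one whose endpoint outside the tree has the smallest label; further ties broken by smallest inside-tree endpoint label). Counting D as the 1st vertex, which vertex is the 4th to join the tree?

G

Prim's algorithm from D:
Step 1: cheapest edge leaving the tree is B—D (4); add B.
Step 2: cheapest edge leaving the tree is D—H (4); add H.
Step 3: cheapest edge leaving the tree is D—G (6); add G.
Step 4: cheapest edge leaving the tree is B—C (7); add C.
Step 5: cheapest edge leaving the tree is D—E (9); add E.
Step 6: cheapest edge leaving the tree is D—F (12); add F.
Vertex order: D, B, H, G, C, E, F. The 4th vertex is G.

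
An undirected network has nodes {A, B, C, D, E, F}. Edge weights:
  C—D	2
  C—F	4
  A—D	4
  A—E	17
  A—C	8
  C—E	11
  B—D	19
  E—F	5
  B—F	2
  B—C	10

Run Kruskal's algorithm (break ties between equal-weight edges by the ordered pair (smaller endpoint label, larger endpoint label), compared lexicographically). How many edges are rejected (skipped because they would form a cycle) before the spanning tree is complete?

0

Kruskal's algorithm — process edges by increasing weight (ties by edge label):
B—F (2): add — endpoints in different components.
C—D (2): add — endpoints in different components.
A—D (4): add — endpoints in different components.
C—F (4): add — endpoints in different components.
E—F (5): add — endpoints in different components.
Edges rejected before the tree was complete: 0.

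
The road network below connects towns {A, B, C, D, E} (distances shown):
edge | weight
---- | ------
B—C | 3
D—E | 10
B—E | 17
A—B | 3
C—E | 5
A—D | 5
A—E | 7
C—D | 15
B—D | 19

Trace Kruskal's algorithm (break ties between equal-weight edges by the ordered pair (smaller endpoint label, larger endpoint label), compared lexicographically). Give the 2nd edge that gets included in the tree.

Sort edges by weight, then run Kruskal:
A—B (3): add — endpoints in different components.
B—C (3): add — endpoints in different components.
A—D (5): add — endpoints in different components.
C—E (5): add — endpoints in different components.
The 2nd edge added is B—C.

B-C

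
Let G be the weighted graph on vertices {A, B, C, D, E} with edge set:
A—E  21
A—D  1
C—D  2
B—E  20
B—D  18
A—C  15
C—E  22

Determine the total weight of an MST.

Kruskal: consider edges lightest-first.
A—D (1): add. Components now {A,D} {B} {C} {E}
C—D (2): add. Components now {A,C,D} {B} {E}
A—C (15): skip — A and C already connected.
B—D (18): add. Components now {A,B,C,D} {E}
B—E (20): add. Components now {A,B,C,D,E}
MST edges: A—D, C—D, B—D, B—E; total weight 1+2+18+20 = 41.

41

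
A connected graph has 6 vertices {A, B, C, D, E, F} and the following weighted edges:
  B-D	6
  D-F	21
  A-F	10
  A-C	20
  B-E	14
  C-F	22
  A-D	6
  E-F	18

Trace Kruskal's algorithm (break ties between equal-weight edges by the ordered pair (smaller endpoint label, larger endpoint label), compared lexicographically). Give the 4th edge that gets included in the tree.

B-E

Kruskal: consider edges lightest-first.
A-D (6): add. Components now {A,D} {B} {C} {E} {F}
B-D (6): add. Components now {A,B,D} {C} {E} {F}
A-F (10): add. Components now {A,B,D,F} {C} {E}
B-E (14): add. Components now {A,B,D,E,F} {C}
E-F (18): skip — E and F already connected.
A-C (20): add. Components now {A,B,C,D,E,F}
The 4th edge added is B-E.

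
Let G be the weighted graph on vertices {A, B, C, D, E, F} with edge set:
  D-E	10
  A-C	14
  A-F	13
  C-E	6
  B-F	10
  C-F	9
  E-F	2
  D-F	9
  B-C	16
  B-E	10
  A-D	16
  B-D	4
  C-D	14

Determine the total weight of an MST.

34

Kruskal: consider edges lightest-first.
E-F (2): add — endpoints in different components.
B-D (4): add — endpoints in different components.
C-E (6): add — endpoints in different components.
C-F (9): skip — C and F already connected.
D-F (9): add — endpoints in different components.
B-E (10): skip — B and E already connected.
B-F (10): skip — B and F already connected.
D-E (10): skip — D and E already connected.
A-F (13): add — endpoints in different components.
MST edges: E-F, B-D, C-E, D-F, A-F; total weight 2+4+6+9+13 = 34.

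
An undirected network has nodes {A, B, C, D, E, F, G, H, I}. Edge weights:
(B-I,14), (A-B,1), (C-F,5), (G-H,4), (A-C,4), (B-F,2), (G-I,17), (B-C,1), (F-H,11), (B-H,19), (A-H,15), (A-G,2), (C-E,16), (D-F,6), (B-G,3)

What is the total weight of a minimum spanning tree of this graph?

Kruskal's algorithm — process edges by increasing weight (ties by edge label):
A-B (1): add — endpoints in different components.
B-C (1): add — endpoints in different components.
A-G (2): add — endpoints in different components.
B-F (2): add — endpoints in different components.
B-G (3): skip — B and G already connected.
A-C (4): skip — A and C already connected.
G-H (4): add — endpoints in different components.
C-F (5): skip — C and F already connected.
D-F (6): add — endpoints in different components.
F-H (11): skip — F and H already connected.
B-I (14): add — endpoints in different components.
A-H (15): skip — A and H already connected.
C-E (16): add — endpoints in different components.
MST edges: A-B, B-C, A-G, B-F, G-H, D-F, B-I, C-E; total weight 1+1+2+2+4+6+14+16 = 46.

46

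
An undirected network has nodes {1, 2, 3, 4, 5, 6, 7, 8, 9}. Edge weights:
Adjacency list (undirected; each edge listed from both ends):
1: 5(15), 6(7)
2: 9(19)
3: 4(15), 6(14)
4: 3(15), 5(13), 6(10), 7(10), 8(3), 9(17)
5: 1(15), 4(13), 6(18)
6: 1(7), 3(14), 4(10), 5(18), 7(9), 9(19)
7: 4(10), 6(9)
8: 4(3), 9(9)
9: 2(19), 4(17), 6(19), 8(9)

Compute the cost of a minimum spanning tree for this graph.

84

Prim's algorithm from 8:
Step 1: frontier [4 8 3, 8 9 9] → take 4 8 (3); add 4.
Step 2: frontier [4 6 10, 4 7 10, 4 5 13, 3 4 15, 4 9 17, 8 9 9] → take 8 9 (9); add 9.
Step 3: frontier [4 6 10, 4 7 10, 4 5 13, 3 4 15, 2 9 19, 6 9 19] → take 4 6 (10); add 6.
Step 4: frontier [4 7 10, 4 5 13, 3 4 15, 1 6 7, 6 7 9, 3 6 14, 5 6 18, 2 9 19] → take 1 6 (7); add 1.
Step 5: frontier [1 5 15, 4 7 10, 4 5 13, 3 4 15, 6 7 9, 3 6 14, 5 6 18, 2 9 19] → take 6 7 (9); add 7.
Step 6: frontier [1 5 15, 4 5 13, 3 4 15, 3 6 14, 5 6 18, 2 9 19] → take 4 5 (13); add 5.
Step 7: frontier [3 4 15, 3 6 14, 2 9 19] → take 3 6 (14); add 3.
Step 8: frontier [2 9 19] → take 2 9 (19); add 2.
MST edges: 4 8, 8 9, 4 6, 1 6, 6 7, 4 5, 3 6, 2 9; total weight 3+9+10+7+9+13+14+19 = 84.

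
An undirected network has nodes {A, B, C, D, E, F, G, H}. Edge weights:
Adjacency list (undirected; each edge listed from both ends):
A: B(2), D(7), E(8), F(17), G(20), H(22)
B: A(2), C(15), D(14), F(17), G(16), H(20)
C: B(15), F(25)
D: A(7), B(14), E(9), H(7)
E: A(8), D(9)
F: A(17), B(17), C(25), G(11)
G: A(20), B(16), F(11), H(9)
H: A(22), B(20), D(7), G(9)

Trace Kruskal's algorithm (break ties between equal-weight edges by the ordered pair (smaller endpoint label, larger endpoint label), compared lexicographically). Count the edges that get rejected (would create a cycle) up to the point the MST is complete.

Kruskal's algorithm — process edges by increasing weight (ties by edge label):
A—B (2): add — endpoints in different components.
A—D (7): add — endpoints in different components.
D—H (7): add — endpoints in different components.
A—E (8): add — endpoints in different components.
D—E (9): skip — D and E already connected.
G—H (9): add — endpoints in different components.
F—G (11): add — endpoints in different components.
B—D (14): skip — B and D already connected.
B—C (15): add — endpoints in different components.
Edges rejected before the tree was complete: 2.

2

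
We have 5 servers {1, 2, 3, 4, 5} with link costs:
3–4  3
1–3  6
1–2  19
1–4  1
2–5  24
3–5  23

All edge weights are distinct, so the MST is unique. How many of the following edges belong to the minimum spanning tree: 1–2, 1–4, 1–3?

Sort edges by weight, then run Kruskal:
1–4 (1): add. Components now {1,4} {2} {3} {5}
3–4 (3): add. Components now {1,3,4} {2} {5}
1–3 (6): skip — 1 and 3 already connected.
1–2 (19): add. Components now {1,2,3,4} {5}
3–5 (23): add. Components now {1,2,3,4,5}
MST edge set: {1–4, 3–4, 1–2, 3–5}.
Of the listed edges, {1–2, 1–4} are in the MST → 2.

2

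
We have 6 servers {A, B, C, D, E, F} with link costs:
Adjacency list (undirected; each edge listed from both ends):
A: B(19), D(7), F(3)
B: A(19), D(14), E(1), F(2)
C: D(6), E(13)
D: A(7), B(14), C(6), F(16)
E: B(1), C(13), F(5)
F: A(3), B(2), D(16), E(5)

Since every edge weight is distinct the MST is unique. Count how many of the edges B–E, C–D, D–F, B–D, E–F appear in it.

2

Kruskal: consider edges lightest-first.
B–E (1): add — endpoints in different components.
B–F (2): add — endpoints in different components.
A–F (3): add — endpoints in different components.
E–F (5): skip — E and F already connected.
C–D (6): add — endpoints in different components.
A–D (7): add — endpoints in different components.
MST edge set: {B–E, B–F, A–F, C–D, A–D}.
Of the listed edges, {B–E, C–D} are in the MST → 2.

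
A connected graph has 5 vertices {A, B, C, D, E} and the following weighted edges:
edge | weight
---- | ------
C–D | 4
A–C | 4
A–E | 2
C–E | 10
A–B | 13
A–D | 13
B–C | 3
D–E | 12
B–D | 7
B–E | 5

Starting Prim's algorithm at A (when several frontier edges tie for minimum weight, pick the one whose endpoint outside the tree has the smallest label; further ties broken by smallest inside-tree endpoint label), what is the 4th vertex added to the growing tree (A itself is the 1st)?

B

Prim's algorithm from A:
Step 1: frontier [A–E 2, A–C 4, A–B 13, A–D 13] → take A–E (2); add E.
Step 2: frontier [A–C 4, A–B 13, A–D 13, B–E 5, C–E 10, D–E 12] → take A–C (4); add C.
Step 3: frontier [A–B 13, A–D 13, B–C 3, C–D 4, B–E 5, D–E 12] → take B–C (3); add B.
Step 4: frontier [A–D 13, B–D 7, C–D 4, D–E 12] → take C–D (4); add D.
Vertex order: A, E, C, B, D. The 4th vertex is B.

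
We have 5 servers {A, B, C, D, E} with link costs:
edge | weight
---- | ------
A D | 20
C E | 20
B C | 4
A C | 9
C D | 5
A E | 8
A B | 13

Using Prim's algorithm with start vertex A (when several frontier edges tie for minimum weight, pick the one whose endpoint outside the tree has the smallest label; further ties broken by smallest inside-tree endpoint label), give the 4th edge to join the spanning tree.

Grow the tree from A using Prim:
Step 1: cheapest edge leaving the tree is A E (8); add E.
Step 2: cheapest edge leaving the tree is A C (9); add C.
Step 3: cheapest edge leaving the tree is B C (4); add B.
Step 4: cheapest edge leaving the tree is C D (5); add D.
The 4th edge added is C D.

C-D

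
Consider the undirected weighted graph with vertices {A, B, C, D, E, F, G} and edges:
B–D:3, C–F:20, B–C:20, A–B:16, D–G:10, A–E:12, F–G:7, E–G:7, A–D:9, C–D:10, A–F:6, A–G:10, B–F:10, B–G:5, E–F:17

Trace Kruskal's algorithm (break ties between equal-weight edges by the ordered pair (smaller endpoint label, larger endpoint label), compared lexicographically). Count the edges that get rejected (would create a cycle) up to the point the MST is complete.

3

Kruskal's algorithm — process edges by increasing weight (ties by edge label):
B–D (3): add — endpoints in different components.
B–G (5): add — endpoints in different components.
A–F (6): add — endpoints in different components.
E–G (7): add — endpoints in different components.
F–G (7): add — endpoints in different components.
A–D (9): skip — A and D already connected.
A–G (10): skip — A and G already connected.
B–F (10): skip — B and F already connected.
C–D (10): add — endpoints in different components.
Edges rejected before the tree was complete: 3.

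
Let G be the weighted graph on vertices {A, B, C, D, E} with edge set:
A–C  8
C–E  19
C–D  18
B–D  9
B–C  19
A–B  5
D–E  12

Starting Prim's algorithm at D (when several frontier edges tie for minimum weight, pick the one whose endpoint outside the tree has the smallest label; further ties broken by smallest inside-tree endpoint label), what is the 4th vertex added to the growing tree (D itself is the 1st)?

C

Prim, starting at D.
Step 1: frontier [B–D 9, D–E 12, C–D 18] → take B–D (9); add B.
Step 2: frontier [A–B 5, B–C 19, D–E 12, C–D 18] → take A–B (5); add A.
Step 3: frontier [A–C 8, B–C 19, D–E 12, C–D 18] → take A–C (8); add C.
Step 4: frontier [C–E 19, D–E 12] → take D–E (12); add E.
Vertex order: D, B, A, C, E. The 4th vertex is C.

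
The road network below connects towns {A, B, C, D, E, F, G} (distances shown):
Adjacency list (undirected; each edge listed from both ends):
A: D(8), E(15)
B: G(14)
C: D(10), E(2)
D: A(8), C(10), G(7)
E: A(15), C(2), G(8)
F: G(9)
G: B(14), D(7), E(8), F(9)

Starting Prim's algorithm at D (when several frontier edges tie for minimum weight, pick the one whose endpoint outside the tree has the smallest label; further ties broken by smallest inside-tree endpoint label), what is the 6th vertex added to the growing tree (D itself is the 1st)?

Prim's algorithm from D:
Step 1: frontier [D-G 7, A-D 8, C-D 10] → take D-G (7); add G.
Step 2: frontier [A-D 8, C-D 10, E-G 8, F-G 9, B-G 14] → take A-D (8); add A.
Step 3: frontier [A-E 15, C-D 10, E-G 8, F-G 9, B-G 14] → take E-G (8); add E.
Step 4: frontier [C-D 10, C-E 2, F-G 9, B-G 14] → take C-E (2); add C.
Step 5: frontier [F-G 9, B-G 14] → take F-G (9); add F.
Step 6: frontier [B-G 14] → take B-G (14); add B.
Vertex order: D, G, A, E, C, F, B. The 6th vertex is F.

F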